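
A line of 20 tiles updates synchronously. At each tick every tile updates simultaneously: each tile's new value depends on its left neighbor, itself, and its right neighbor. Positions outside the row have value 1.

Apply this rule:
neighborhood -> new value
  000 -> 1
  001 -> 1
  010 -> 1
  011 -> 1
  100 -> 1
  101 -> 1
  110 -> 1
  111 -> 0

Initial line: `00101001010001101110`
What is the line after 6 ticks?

00000000000000001110

11111111111111111011
00000000000000001110
11111111111111111011  (repeats tick 1; period 2)
tick 6: 00000000000000001110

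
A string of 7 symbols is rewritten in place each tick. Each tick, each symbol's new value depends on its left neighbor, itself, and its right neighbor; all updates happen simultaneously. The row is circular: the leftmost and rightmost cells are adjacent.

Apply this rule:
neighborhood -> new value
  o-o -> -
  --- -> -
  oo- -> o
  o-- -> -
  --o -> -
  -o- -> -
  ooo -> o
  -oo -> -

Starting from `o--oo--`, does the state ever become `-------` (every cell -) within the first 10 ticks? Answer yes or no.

yes

----o--
-------
all cells are - at tick 2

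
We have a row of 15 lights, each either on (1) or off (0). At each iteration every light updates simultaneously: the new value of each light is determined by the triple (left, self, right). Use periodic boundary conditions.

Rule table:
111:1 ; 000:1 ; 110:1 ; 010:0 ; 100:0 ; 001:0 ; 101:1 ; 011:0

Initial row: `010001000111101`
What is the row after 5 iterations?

100100010011110
000001000001111
011100011100111
101101001100011
110110000101001

110110000101001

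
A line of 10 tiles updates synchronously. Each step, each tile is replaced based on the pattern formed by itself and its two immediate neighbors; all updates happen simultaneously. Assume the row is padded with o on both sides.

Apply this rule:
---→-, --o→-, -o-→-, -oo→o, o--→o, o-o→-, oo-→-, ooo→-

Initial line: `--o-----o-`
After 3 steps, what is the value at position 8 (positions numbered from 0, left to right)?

o--o------
-o--o-----
--o--o----
position 8 holds -

-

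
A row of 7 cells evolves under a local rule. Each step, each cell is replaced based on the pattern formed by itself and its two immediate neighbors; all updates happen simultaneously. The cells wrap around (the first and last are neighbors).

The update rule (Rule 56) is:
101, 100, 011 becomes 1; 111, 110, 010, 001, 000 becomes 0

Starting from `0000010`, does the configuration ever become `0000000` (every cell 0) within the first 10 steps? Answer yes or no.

no

step 1: 0000001
step 2: 1000000
step 3: 0100000
step 4: 0010000
step 5: 0001000
step 6: 0000100
step 7: 0000010  (repeats step 0; period 7)
step 10: 0100000
step 10 is 0100000, still not uniform 0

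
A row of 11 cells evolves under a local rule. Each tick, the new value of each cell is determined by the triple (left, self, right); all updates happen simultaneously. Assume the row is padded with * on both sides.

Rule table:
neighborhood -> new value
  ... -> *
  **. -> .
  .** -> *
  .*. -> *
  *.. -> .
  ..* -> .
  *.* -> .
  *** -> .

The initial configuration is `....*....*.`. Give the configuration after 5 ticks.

.**.*.**.*.
.*..*.*..*.
.*..*.*..*.  (fixed point — unchanged through tick 5)

.*..*.*..*.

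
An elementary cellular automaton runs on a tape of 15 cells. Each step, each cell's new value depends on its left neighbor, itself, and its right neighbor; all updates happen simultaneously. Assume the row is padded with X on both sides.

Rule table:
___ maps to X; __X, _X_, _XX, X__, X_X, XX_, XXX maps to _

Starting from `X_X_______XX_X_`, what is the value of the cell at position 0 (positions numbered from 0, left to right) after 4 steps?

____XXXXX______
_XX_______XXXX_
____XXXXX______  (repeats step 1; period 2)
step 4: _XX_______XXXX_
position 0 holds _

_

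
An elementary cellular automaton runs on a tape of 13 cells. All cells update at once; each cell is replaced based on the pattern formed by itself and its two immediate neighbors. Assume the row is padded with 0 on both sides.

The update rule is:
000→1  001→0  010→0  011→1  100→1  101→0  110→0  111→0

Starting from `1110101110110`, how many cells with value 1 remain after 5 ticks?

1000001000101
0111100110000
0100010101111
0011000001000
1010111100111
count of 1: 9

9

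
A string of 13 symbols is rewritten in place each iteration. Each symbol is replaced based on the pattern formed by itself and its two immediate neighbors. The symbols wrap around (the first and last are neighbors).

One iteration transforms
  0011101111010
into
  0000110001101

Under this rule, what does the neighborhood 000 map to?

At position 0 the neighborhood is 000; the next row has 0 there.

0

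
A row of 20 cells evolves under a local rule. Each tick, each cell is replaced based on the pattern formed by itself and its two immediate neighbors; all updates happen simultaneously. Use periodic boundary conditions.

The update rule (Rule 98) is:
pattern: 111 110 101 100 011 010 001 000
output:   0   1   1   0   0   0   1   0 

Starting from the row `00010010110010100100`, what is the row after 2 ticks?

tick 1: 00100101010101001000
tick 2: 01001010101010010000

01001010101010010000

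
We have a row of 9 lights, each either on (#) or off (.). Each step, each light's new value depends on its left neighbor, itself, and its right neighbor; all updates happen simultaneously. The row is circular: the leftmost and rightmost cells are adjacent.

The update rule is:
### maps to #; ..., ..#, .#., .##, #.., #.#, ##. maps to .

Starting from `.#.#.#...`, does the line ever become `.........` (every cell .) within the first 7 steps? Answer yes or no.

yes

.........
all cells are . at step 1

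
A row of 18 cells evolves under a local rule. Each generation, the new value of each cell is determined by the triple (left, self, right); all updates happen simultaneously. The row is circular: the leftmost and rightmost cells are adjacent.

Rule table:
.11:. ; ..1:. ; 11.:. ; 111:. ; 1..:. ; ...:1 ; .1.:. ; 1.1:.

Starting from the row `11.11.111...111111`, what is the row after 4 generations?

generation 1: ..........1.......
generation 2: 111111111...111111
generation 3: ..........1.......  (repeats generation 1; period 2)
generation 4: 111111111...111111

111111111...111111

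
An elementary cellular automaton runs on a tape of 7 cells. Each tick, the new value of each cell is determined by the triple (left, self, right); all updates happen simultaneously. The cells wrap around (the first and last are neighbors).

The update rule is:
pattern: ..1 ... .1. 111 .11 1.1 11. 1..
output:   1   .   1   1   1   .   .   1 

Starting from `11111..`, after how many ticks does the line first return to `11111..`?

tick 1: 1111.11
tick 2: 111..11
tick 3: 11.1111
tick 4: 1..1111
tick 5: .111111
tick 6: .11111.
tick 7: 11111.1
tick 8: 1111..1
tick 9: 111.111
tick 10: 11..111
tick 11: 1.11111
tick 12: ..11111
tick 13: 111111.
tick 14: 11111..

14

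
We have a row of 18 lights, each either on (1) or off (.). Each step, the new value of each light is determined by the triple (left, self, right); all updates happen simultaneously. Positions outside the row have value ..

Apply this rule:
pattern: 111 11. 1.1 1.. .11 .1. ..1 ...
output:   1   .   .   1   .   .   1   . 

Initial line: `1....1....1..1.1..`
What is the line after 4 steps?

...1...11.11.1....

.1..1.1..1.11...1.
1.11...11....1.1.1
....1.1..1..1.....
...1...11.11.1....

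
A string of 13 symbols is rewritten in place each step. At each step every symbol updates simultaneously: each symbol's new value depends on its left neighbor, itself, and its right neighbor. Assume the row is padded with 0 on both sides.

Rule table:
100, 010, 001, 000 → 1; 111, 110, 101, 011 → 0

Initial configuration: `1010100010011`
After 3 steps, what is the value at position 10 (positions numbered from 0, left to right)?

1010111111100
1010000000011
1011111111100
position 10 holds 1

1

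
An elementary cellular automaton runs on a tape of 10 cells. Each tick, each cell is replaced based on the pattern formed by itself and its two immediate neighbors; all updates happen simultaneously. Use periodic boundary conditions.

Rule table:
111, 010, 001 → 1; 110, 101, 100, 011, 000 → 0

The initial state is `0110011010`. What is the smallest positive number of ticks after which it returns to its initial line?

10

1000100010
1001100110
1010001000
1010011001
0010100010
0110100110
1000101000
1001101001
0010001010
0110011010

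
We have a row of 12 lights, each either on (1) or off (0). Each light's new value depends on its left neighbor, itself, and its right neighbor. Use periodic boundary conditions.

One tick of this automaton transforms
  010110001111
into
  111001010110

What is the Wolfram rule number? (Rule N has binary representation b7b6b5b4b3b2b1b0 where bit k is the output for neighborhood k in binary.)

position 9: 111 → 1  (bit 7 = 1)
position 4: 110 → 0  (bit 6 = 0)
position 0: 101 → 1  (bit 5 = 1)
position 5: 100 → 1  (bit 4 = 1)
position 3: 011 → 0  (bit 3 = 0)
position 1: 010 → 1  (bit 2 = 1)
position 7: 001 → 1  (bit 1 = 1)
position 6: 000 → 0  (bit 0 = 0)
bits b7..b0 = 10110110 = 182

182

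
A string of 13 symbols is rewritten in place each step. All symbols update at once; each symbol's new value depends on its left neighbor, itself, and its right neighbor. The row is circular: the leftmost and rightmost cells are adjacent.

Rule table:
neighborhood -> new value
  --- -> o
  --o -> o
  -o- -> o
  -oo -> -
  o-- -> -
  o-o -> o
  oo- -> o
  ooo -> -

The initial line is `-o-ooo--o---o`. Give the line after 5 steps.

step 1: ooo--o-oo-ooo
step 2: --o-ooo-oo---
step 3: oooo--oo-o-oo
step 4: ---o-o-oooo--
step 5: ooooooo---o-o

ooooooo---o-o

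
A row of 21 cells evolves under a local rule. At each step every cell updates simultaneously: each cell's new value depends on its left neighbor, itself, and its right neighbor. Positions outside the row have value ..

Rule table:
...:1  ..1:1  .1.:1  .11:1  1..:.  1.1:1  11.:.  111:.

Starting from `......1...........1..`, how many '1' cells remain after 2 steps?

5

1111111.11111111111.1
1......11..........11
count of 1: 5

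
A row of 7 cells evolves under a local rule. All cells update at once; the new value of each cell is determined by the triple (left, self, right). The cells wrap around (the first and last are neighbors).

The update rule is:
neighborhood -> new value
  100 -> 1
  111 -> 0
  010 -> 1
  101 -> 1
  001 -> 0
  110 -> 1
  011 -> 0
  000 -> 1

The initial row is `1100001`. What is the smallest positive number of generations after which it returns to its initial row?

generation 1: 0111100
generation 2: 0000111
generation 3: 1110001
generation 4: 0011100
generation 5: 1000111
generation 6: 1110000
generation 7: 0011110
generation 8: 1000011
generation 9: 1111000
generation 10: 0001110
generation 11: 1100011
generation 12: 0111000
generation 13: 0001111
generation 14: 1100001

14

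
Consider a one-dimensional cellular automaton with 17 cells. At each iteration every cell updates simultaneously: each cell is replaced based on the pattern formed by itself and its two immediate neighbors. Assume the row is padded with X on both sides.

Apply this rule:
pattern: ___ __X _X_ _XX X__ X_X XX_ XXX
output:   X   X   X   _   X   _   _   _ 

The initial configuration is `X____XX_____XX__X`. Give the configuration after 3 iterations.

XXXXX__XXXXX__XXX

iteration 1: _XXXX__XXXXX__XX_
iteration 2: _____XX_____XX___
iteration 3: XXXXX__XXXXX__XXX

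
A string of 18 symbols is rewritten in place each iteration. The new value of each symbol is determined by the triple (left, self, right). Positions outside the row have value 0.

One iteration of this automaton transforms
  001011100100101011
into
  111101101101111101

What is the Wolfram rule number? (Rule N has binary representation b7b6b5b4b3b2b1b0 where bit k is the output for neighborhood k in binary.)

231

position 5: 111 → 1  (bit 7 = 1)
position 6: 110 → 1  (bit 6 = 1)
position 3: 101 → 1  (bit 5 = 1)
position 7: 100 → 0  (bit 4 = 0)
position 4: 011 → 0  (bit 3 = 0)
position 2: 010 → 1  (bit 2 = 1)
position 1: 001 → 1  (bit 1 = 1)
position 0: 000 → 1  (bit 0 = 1)
bits b7..b0 = 11100111 = 231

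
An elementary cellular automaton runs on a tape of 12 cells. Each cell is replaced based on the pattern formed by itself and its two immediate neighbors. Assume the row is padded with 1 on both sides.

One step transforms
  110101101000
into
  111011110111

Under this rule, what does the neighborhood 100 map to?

At position 9 the neighborhood is 100; the next row has 1 there.

1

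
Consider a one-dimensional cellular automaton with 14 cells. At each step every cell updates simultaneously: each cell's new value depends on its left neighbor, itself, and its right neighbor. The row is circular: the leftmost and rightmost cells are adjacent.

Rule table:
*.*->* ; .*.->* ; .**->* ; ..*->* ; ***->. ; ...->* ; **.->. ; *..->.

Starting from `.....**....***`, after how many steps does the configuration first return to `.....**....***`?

14

.*****..****..
**.....**....*
...*****..****
.***.....**...
**...*****..**
...***.....**.
****...*****..
*....***.....*
..****...*****
.**....***....
**..****...***
...**....***..
****..****...*
.....**....***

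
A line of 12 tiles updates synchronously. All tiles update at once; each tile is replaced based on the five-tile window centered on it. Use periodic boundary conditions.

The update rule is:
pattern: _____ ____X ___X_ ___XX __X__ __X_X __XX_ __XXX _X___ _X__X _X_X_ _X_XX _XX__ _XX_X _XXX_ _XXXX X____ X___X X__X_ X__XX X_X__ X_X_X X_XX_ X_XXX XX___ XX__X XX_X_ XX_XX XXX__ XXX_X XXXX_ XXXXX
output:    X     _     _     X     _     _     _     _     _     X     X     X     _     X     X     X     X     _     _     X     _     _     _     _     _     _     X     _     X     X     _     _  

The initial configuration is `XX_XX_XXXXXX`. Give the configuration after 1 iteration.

_X__X__X____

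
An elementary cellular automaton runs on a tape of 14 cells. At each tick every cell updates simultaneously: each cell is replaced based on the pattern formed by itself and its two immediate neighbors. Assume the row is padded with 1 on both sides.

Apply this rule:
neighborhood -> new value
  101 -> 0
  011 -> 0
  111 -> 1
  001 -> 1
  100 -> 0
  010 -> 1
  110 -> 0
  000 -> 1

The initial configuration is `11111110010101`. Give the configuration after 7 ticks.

11111100110100
11111001000101
11110011011100
11100100001001
11001101111010
10010000110010
00110111000110

00110111000110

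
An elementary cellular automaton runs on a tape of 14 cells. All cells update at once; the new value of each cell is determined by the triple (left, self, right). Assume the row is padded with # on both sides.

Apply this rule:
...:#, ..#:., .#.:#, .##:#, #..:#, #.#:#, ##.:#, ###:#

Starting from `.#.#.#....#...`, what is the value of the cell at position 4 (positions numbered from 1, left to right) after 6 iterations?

#

#########.###.
##############
##############  (fixed point — unchanged through iteration 6)
position 4 holds #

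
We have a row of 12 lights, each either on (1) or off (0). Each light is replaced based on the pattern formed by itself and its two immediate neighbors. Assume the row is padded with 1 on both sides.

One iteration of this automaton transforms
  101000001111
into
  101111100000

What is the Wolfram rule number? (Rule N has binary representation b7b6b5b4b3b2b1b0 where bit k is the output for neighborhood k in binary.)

position 9: 111 → 0  (bit 7 = 0)
position 0: 110 → 1  (bit 6 = 1)
position 1: 101 → 0  (bit 5 = 0)
position 3: 100 → 1  (bit 4 = 1)
position 8: 011 → 0  (bit 3 = 0)
position 2: 010 → 1  (bit 2 = 1)
position 7: 001 → 0  (bit 1 = 0)
position 4: 000 → 1  (bit 0 = 1)
bits b7..b0 = 01010101 = 85

85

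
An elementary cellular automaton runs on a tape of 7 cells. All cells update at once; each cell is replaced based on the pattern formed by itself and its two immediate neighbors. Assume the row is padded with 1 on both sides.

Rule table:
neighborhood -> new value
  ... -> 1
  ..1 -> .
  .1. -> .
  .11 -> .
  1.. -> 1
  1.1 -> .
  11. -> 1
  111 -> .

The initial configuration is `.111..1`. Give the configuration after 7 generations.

.111...

...11..
11..11.
.11..1.
..11...
1..111.
11...1.
.111...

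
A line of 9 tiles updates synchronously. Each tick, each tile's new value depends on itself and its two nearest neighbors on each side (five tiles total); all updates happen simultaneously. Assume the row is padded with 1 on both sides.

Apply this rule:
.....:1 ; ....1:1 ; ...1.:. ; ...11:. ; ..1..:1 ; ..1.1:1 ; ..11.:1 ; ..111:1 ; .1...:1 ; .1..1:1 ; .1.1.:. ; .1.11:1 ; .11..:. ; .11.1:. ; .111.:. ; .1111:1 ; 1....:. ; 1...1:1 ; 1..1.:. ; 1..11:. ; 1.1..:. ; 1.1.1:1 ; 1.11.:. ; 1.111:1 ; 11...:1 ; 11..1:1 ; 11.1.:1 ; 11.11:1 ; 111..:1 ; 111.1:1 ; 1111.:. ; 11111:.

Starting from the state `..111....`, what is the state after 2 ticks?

1.1.11.1.
1111..111

1111..111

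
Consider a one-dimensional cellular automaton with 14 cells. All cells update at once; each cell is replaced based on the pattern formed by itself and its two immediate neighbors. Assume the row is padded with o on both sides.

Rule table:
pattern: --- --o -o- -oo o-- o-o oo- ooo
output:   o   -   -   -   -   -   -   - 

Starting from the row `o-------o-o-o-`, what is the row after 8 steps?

--ooooo-------
--------ooooo-
-oooooo-------
--------ooooo-  (repeats step 2; period 2)
step 8: --------ooooo-

--------ooooo-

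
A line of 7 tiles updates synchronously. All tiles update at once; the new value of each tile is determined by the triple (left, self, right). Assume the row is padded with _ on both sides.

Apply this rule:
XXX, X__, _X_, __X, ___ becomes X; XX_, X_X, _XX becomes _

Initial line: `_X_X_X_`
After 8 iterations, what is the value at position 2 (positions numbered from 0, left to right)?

iteration 1: XX_X_XX
iteration 2: ___X___
iteration 3: XXXXXXX
iteration 4: _XXXXX_
iteration 5: X_XXX_X
iteration 6: X__X__X
iteration 7: XXXXXXX  (repeats iteration 3; period 4)
iteration 8: _XXXXX_
position 2 holds X

X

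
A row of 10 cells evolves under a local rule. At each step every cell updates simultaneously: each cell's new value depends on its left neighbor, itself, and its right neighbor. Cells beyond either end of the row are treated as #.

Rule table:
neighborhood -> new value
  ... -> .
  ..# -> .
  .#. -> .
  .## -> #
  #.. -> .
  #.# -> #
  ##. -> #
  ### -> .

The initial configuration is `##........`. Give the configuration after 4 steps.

.#........
#.........
#.........  (fixed point — unchanged through step 4)

#.........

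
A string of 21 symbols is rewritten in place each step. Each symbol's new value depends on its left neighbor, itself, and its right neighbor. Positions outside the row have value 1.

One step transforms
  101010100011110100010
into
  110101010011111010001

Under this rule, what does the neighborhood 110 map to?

At position 0 the neighborhood is 110; the next row has 1 there.

1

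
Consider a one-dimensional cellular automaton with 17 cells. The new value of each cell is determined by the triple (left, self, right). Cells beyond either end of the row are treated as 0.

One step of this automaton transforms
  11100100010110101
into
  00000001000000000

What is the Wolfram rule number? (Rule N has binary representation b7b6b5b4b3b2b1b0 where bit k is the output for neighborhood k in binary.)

position 1: 111 → 0  (bit 7 = 0)
position 2: 110 → 0  (bit 6 = 0)
position 10: 101 → 0  (bit 5 = 0)
position 3: 100 → 0  (bit 4 = 0)
position 0: 011 → 0  (bit 3 = 0)
position 5: 010 → 0  (bit 2 = 0)
position 4: 001 → 0  (bit 1 = 0)
position 7: 000 → 1  (bit 0 = 1)
bits b7..b0 = 00000001 = 1

1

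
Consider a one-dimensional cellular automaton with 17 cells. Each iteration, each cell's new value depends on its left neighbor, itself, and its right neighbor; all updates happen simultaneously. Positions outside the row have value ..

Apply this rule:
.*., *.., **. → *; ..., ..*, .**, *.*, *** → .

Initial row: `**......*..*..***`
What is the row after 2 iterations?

..**.....*..**..*

iteration 1: .**.....**.**...*
iteration 2: ..**.....*..**..*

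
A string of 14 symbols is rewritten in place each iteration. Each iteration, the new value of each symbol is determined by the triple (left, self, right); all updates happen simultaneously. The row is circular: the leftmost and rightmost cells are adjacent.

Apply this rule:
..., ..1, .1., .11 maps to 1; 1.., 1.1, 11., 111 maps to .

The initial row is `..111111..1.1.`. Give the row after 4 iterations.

111......11.1.
1...111111..1.
1.111......11.
1.1...111111..

1.1...111111..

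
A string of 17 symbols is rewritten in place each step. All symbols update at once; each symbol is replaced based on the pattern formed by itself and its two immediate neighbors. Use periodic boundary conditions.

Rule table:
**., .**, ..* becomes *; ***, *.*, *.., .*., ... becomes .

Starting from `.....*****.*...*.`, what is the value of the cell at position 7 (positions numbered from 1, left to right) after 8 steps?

.

step 1: ....**...*....*..
step 2: ...***..*....*...
step 3: ..**.*.*....*....
step 4: .***.......*.....
step 5: **.*......*......
step 6: **.......*......*
step 7: .*......*......**
step 8: .......*......***
position 7 holds .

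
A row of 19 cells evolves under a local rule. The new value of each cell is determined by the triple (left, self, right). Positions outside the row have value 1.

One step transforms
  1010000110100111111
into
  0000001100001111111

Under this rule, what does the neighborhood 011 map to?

At position 7 the neighborhood is 011; the next row has 1 there.

1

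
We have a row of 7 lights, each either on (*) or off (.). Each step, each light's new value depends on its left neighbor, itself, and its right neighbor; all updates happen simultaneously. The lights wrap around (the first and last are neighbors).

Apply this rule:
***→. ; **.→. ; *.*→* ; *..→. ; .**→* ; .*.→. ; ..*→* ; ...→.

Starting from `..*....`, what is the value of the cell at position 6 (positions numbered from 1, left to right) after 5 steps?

.

.*.....
*......
......*
.....*.
....*..
position 6 holds .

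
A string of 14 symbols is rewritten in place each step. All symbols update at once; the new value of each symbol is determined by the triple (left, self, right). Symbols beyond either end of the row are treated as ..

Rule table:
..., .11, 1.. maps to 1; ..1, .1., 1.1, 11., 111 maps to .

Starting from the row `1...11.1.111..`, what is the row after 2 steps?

.11.1....1..11
.1...111..1.1.

.1...111..1.1.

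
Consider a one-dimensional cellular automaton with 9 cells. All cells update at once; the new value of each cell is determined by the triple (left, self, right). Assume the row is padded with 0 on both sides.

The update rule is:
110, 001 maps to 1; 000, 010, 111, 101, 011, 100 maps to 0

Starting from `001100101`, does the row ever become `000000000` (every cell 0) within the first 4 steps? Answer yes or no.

yes

step 1: 010101000
step 2: 100000000
step 3: 000000000
all cells are 0 at step 3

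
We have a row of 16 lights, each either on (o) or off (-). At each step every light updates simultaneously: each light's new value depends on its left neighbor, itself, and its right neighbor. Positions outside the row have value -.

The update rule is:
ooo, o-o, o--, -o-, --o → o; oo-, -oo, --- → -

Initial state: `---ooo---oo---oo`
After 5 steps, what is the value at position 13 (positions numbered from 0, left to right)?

step 1: --o-o-o-o--o-o--
step 2: -oooooooooooooo-
step 3: o-oooooooooooo-o
step 4: oo-oooooooooo-oo
step 5: --o-oooooooo-o--
position 13 holds o

o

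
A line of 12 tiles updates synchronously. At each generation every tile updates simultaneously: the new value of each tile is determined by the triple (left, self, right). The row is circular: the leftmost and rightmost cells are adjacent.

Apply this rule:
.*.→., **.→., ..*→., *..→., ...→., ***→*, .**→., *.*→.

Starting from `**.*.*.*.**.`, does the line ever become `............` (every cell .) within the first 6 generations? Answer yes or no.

............
all cells are . at generation 1

yes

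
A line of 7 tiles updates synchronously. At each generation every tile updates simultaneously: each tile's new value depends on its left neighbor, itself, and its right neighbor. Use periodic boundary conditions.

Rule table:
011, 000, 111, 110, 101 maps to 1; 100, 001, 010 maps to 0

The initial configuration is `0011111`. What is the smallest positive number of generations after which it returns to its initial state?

1

0011111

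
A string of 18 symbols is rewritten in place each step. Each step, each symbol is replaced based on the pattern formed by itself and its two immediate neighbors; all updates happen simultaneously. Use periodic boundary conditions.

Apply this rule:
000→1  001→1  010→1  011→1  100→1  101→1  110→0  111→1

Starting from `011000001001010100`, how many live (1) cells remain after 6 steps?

17

110111111111111111
101111111111111111
011111111111111111
111111111111111110
111111111111111101
111111111111111011
count of 1: 17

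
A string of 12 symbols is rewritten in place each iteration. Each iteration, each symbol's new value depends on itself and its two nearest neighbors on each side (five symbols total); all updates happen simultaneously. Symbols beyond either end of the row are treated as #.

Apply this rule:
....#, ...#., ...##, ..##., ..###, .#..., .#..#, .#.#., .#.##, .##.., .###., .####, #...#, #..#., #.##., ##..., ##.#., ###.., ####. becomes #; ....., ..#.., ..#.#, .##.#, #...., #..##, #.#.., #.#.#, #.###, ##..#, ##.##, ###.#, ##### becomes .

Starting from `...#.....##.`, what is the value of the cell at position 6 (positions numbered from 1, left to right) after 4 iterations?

#

iteration 1: ###.#..###..
iteration 2: .#.#.#.###..
iteration 3: #.#.#.#.##..
iteration 4: .#.#.#.###..
position 6 holds #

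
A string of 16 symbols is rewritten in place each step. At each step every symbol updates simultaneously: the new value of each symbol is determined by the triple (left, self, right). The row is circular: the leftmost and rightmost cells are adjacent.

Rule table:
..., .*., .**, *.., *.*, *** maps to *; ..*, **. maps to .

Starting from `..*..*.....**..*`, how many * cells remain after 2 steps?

13

*.**.*****.*.*.*
.**.*****.******
count of *: 13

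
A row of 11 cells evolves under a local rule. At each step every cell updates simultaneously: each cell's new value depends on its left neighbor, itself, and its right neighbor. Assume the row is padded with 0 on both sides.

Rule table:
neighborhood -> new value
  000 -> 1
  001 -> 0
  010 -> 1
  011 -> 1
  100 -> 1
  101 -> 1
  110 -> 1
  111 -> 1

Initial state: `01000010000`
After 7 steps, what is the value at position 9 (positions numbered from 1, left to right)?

step 1: 01111011111
step 2: 01111111111
step 3: 01111111111  (fixed point — unchanged through step 7)
position 9 holds 1

1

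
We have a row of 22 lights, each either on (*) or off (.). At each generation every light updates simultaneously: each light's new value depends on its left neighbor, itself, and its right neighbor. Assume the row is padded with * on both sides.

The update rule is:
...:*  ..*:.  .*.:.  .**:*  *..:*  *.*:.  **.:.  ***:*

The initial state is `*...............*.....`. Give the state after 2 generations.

.*************.*.***..

generation 1: .**************..****.
generation 2: .*************.*.***..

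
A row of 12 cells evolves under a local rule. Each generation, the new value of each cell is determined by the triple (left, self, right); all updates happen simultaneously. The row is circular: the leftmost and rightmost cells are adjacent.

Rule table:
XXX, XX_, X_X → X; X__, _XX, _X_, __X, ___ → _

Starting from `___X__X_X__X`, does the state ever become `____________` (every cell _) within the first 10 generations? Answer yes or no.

_______X____
____________
all cells are _ at generation 2

yes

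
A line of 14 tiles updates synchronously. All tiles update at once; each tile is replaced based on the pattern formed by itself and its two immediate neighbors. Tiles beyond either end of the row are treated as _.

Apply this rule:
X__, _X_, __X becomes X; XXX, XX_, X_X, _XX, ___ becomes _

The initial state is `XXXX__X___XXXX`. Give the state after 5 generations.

generation 1: ____XXXX_X____
generation 2: ___X_____XX___
generation 3: __XXX___X__X__
generation 4: _X___X_XXXXXX_
generation 5: XXX_XX_______X

XXX_XX_______X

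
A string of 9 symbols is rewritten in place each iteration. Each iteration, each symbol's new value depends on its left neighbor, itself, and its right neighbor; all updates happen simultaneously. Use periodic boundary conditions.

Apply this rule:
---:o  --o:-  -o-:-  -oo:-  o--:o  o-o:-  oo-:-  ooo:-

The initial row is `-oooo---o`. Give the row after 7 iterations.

--oo-----

-----oo--
oooo---oo
----oo---
ooo---ooo
---oo----
oo---oooo
--oo-----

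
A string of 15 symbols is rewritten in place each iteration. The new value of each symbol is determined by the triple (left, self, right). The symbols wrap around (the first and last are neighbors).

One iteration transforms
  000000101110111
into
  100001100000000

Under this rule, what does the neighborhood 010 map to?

At position 6 the neighborhood is 010; the next row has 1 there.

1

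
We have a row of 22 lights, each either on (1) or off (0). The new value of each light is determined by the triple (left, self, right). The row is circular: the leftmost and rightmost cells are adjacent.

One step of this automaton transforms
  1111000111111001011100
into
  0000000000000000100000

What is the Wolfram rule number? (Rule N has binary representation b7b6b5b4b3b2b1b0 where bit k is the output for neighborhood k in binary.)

position 1: 111 → 0  (bit 7 = 0)
position 3: 110 → 0  (bit 6 = 0)
position 16: 101 → 1  (bit 5 = 1)
position 4: 100 → 0  (bit 4 = 0)
position 0: 011 → 0  (bit 3 = 0)
position 15: 010 → 0  (bit 2 = 0)
position 6: 001 → 0  (bit 1 = 0)
position 5: 000 → 0  (bit 0 = 0)
bits b7..b0 = 00100000 = 32

32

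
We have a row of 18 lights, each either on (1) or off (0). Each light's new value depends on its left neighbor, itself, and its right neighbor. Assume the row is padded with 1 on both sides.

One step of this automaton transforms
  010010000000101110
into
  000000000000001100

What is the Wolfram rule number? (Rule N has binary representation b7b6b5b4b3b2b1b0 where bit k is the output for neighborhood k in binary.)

136

position 15: 111 → 1  (bit 7 = 1)
position 16: 110 → 0  (bit 6 = 0)
position 0: 101 → 0  (bit 5 = 0)
position 2: 100 → 0  (bit 4 = 0)
position 14: 011 → 1  (bit 3 = 1)
position 1: 010 → 0  (bit 2 = 0)
position 3: 001 → 0  (bit 1 = 0)
position 6: 000 → 0  (bit 0 = 0)
bits b7..b0 = 10001000 = 136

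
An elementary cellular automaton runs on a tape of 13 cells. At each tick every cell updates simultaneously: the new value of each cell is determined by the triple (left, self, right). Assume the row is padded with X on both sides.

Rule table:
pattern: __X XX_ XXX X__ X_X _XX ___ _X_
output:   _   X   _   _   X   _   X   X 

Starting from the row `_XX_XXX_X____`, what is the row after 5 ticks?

X_XX__XXX_XX_
XX_X____XX_XX
_XXX_XX__XX__
X__XX_X___X__
X___XXX_X_X__

X___XXX_X_X__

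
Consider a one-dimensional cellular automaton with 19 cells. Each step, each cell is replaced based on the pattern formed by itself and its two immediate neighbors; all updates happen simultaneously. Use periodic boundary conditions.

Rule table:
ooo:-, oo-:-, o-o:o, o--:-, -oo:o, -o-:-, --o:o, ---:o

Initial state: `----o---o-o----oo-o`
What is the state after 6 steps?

step 1: -ooo--oo-o--oooo-o-
step 2: oo---oo-o--oo---o--
step 3: o--ooo-o--oo--oo--o
step 4: --oo--o--oo--oo--oo
step 5: -oo--o--oo--oo--oo-
step 6: oo--o--oo--oo--oo--

oo--o--oo--oo--oo--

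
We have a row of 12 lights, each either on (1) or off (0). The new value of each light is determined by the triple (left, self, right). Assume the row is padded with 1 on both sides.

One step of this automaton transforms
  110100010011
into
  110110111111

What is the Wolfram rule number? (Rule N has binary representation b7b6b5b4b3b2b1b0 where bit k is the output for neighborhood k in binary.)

222

position 0: 111 → 1  (bit 7 = 1)
position 1: 110 → 1  (bit 6 = 1)
position 2: 101 → 0  (bit 5 = 0)
position 4: 100 → 1  (bit 4 = 1)
position 10: 011 → 1  (bit 3 = 1)
position 3: 010 → 1  (bit 2 = 1)
position 6: 001 → 1  (bit 1 = 1)
position 5: 000 → 0  (bit 0 = 0)
bits b7..b0 = 11011110 = 222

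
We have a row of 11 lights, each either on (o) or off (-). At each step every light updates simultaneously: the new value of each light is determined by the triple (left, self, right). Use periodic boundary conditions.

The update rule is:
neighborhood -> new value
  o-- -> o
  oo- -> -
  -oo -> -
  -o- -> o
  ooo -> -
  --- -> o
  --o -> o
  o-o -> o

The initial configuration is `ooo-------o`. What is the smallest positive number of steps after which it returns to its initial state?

---ooooooo-
ooo-------o

2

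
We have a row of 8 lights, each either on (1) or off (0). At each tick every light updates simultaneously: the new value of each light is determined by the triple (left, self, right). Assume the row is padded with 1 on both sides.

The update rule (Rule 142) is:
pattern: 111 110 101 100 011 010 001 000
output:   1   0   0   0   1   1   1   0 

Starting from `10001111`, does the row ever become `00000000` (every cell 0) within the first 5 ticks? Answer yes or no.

tick 1: 00011111
tick 2: 00111111
tick 3: 01111111
tick 4: 01111111  (fixed point — unchanged through tick 5)
tick 5 is 01111111, still not uniform 0

no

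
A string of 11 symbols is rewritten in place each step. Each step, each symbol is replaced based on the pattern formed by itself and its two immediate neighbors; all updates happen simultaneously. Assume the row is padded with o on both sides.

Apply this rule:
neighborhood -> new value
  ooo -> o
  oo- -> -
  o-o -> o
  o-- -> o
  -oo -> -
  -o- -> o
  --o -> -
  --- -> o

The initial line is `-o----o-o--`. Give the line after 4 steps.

ooooo-oooo-
oooo-o-oo-o
ooo-ooo--o-
oo-o-o-o-oo

oo-o-o-o-oo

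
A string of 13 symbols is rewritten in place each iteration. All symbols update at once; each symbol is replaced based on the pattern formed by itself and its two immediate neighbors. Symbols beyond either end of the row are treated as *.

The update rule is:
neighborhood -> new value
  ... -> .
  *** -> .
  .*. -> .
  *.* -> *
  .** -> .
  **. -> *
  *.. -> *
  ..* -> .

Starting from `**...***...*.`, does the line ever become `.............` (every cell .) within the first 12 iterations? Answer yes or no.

iteration 1: .**....**...*
iteration 2: *.**....**...
iteration 3: **.**....**..
iteration 4: .**.**....**.
iteration 5: *.**.**....**
iteration 6: **.**.**.....
iteration 7: .**.**.**....
iteration 8: *.**.**.**...
iteration 9: **.**.**.**..
iteration 10: .**.**.**.**.
iteration 11: *.**.**.**.**
iteration 12: **.**.**.**..
iteration 12 is **.**.**.**.., still not uniform .

no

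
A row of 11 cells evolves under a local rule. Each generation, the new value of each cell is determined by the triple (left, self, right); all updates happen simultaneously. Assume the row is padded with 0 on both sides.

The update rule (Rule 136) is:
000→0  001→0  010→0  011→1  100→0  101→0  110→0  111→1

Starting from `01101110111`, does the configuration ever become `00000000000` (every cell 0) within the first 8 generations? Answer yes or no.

01001100110
00001000100
00000000000
all cells are 0 at generation 3

yes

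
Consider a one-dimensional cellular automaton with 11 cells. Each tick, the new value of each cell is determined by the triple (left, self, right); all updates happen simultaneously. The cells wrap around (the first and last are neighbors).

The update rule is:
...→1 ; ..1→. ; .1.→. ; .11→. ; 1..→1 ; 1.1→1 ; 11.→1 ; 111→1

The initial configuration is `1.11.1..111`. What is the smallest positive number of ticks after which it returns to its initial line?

11

tick 1: 11.11.1..11
tick 2: 111.11.1..1
tick 3: 1111.11.1..
tick 4: .1111.11.1.
tick 5: ..1111.11.1
tick 6: 1..1111.11.
tick 7: .1..1111.11
tick 8: 1.1..1111.1
tick 9: 11.1..1111.
tick 10: .11.1..1111
tick 11: 1.11.1..111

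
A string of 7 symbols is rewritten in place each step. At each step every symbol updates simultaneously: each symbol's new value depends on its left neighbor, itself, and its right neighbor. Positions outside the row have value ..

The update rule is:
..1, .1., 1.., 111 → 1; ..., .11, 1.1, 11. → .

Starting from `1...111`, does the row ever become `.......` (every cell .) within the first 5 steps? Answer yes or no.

no

11.1.1.
...1.11
..11...
.1..1..
111111.
step 5 is 111111., still not uniform .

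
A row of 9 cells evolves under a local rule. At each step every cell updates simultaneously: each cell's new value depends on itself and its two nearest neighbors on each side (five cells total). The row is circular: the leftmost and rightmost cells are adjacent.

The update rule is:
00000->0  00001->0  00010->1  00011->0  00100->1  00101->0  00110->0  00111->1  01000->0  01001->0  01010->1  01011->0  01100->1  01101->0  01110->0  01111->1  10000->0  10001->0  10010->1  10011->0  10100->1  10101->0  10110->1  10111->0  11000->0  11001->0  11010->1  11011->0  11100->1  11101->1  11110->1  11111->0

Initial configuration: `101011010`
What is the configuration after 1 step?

010010101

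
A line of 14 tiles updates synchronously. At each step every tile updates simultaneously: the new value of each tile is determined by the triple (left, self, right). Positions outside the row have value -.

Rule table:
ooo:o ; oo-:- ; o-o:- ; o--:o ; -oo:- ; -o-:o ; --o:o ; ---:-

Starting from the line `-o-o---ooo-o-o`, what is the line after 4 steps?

step 1: oo-oo-o-o--o-o
step 2: ------o-oooo-o
step 3: -----oo--oo--o
step 4: ----o--oo--ooo

----o--oo--ooo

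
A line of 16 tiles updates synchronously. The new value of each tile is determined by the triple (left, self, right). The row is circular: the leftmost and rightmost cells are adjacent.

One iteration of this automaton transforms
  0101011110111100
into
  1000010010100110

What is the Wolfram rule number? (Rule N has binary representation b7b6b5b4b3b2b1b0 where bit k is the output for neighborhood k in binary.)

90

position 6: 111 → 0  (bit 7 = 0)
position 8: 110 → 1  (bit 6 = 1)
position 2: 101 → 0  (bit 5 = 0)
position 14: 100 → 1  (bit 4 = 1)
position 5: 011 → 1  (bit 3 = 1)
position 1: 010 → 0  (bit 2 = 0)
position 0: 001 → 1  (bit 1 = 1)
position 15: 000 → 0  (bit 0 = 0)
bits b7..b0 = 01011010 = 90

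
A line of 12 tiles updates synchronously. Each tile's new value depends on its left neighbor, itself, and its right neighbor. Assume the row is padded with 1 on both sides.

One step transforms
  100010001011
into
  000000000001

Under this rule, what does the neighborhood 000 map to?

At position 2 the neighborhood is 000; the next row has 0 there.

0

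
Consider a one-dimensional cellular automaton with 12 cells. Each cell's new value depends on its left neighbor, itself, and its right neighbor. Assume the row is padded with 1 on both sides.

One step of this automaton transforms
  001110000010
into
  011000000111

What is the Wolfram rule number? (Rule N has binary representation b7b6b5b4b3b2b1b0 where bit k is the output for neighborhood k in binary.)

46

position 3: 111 → 0  (bit 7 = 0)
position 4: 110 → 0  (bit 6 = 0)
position 11: 101 → 1  (bit 5 = 1)
position 0: 100 → 0  (bit 4 = 0)
position 2: 011 → 1  (bit 3 = 1)
position 10: 010 → 1  (bit 2 = 1)
position 1: 001 → 1  (bit 1 = 1)
position 6: 000 → 0  (bit 0 = 0)
bits b7..b0 = 00101110 = 46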